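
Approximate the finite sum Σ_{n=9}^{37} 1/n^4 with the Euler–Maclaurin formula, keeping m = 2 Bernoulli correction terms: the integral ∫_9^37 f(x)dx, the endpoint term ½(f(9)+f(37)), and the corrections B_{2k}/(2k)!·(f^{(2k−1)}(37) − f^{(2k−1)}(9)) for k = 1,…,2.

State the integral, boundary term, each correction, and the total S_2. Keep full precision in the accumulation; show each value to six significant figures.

The integral term ∫_9^37 1/x^4 dx = 0.000450667.
Endpoint term: (f(9) + f(37))/2 = (0.000152416 + 5.33572e-07)/2 = 7.64747e-05.
Running total after boundary: 0.000527141.
Correction k=1: B_{2}/2! · (f^{(1)}(37) − f^{(1)}(9)) = 1/12 · (-5.76835e-08 − (-6.77404e-05)) = 5.64022e-06.
Running total after k=1: 0.000532782.
Correction k=2: B_{4}/4! · (f^{(3)}(37) − f^{(3)}(9)) = −1/720 · (-1.26406e-09 − (-2.50890e-05)) = -3.48441e-08.

S_2 ≈ 0.000532747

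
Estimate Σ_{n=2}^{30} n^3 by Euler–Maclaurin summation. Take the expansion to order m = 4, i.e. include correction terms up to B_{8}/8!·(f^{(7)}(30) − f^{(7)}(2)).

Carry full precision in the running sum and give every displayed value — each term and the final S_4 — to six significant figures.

∫_2^30 x^3 dx evaluates to 202496.
Boundary: ½(f(2) + f(30)) = ½(8.00000 + 27000.0) = 13504.0.
Integral + boundary = 216000.
Correction k=1: B_{2}/2! · (f^{(1)}(30) − f^{(1)}(2)) = 1/12 · (2700.00 − 12.0000) = 224.000.
Running total after k=1: 216224.
Correction k=2: B_{4}/4! · (f^{(3)}(30) − f^{(3)}(2)) = −1/720 · (6.00000 − 6.00000) = 0.00000.
Running total after k=2: 216224.
Correction k=3: B_{6}/6! · (f^{(5)}(30) − f^{(5)}(2)) = 1/30240 · (0.00000 − 0.00000) = 0.00000.
Running total after k=3: 216224.
Correction k=4: B_{8}/8! · (f^{(7)}(30) − f^{(7)}(2)) = −1/1209600 · (0.00000 − 0.00000) = 0.00000.

S_4 ≈ 216224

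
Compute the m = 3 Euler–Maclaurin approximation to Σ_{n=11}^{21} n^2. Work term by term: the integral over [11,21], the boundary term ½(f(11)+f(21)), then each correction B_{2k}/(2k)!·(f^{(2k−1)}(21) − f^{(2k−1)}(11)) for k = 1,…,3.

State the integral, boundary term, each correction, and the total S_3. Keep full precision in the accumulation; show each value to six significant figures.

Integral: ∫_11^21 x^2 dx = 2643.33.
Endpoint term: (f(11) + f(21))/2 = (121.000 + 441.000)/2 = 281.000.
Integral + boundary = 2924.33.
Order-1 term: 1/12 · (42.0000 − 22.0000) = 1.66667.
Partial sum through k=1: 2926.00.
Order-2 term: −1/720 · (0.00000 − 0.00000) = 0.00000.
Partial sum through k=2: 2926.00.
Order-3 term: 1/30240 · (0.00000 − 0.00000) = 0.00000.

S_3 ≈ 2926.00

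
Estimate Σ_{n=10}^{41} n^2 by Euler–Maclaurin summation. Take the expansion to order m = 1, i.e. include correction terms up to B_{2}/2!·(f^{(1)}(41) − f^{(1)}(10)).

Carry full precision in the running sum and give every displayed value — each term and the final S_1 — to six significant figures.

∫_10^41 x^2 dx evaluates to 22640.3.
Endpoint term: (f(10) + f(41))/2 = (100.000 + 1681.00)/2 = 890.500.
Running total after boundary: 23530.8.
k=1: B_{2}/(2)! × [f^{(1)}(41) − f^{(1)}(10)] = 1/12 × (82.0000 − 20.0000) = 5.16667.

S_1 ≈ 23536.0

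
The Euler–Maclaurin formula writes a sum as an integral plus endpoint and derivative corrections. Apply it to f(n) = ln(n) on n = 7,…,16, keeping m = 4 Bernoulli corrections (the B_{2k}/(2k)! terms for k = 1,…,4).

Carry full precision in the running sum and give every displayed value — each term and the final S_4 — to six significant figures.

S_4 ≈ 24.0926

∫_7^16 ln(x) dx evaluates to 21.7400.
½[f(7) + f(16)] = ½[1.94591 + 2.77259] = 2.35925.
So far: 24.0993.
Order-1 term: 1/12 · (0.0625000 − 0.142857) = -0.00669643.
Running total after k=1: 24.0926.
Order-2 term: −1/720 · (0.000488281 − 0.00583090) = 7.42031e-06.
Running total after k=2: 24.0926.
Order-3 term: 1/30240 · (2.28882e-05 − 0.00142798) = -4.64646e-08.
Running total after k=3: 24.0926.
Order-4 term: −1/1209600 · (2.68221e-06 − 0.000874271) = 7.20560e-10.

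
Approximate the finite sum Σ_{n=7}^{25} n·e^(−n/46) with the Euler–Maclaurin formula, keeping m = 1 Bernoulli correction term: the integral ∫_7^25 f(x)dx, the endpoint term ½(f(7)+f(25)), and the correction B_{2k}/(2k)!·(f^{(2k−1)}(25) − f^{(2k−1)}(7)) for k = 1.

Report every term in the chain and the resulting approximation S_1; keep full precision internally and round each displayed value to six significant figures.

S_1 ≈ 207.428

Integral: ∫_7^25 x·e^(−x/46) dx = 197.202.
Boundary: ½(f(7) + f(25)) = ½(6.01187 + 14.5181) = 10.2650.
Running total after boundary: 207.467.
k=1: B_{2}/(2)! × [f^{(1)}(25) − f^{(1)}(7)] = 1/12 × (0.265114 − 0.728146) = -0.0385860.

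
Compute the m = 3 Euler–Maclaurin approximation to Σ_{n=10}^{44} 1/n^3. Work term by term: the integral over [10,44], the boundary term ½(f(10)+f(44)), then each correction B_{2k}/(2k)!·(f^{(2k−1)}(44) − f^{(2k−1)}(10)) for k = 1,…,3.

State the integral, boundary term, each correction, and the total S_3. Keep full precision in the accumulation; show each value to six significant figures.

Integral: ∫_10^44 1/x^3 dx = 0.00474174.
½[f(10) + f(44)] = ½[0.00100000 + 1.17393e-05] = 0.000505870.
So far: 0.00524761.
Correction k=1: B_{2}/2! · (f^{(1)}(44) − f^{(1)}(10)) = 1/12 · (-8.00406e-07 − (-0.000300000)) = 2.49333e-05.
Partial sum through k=1: 0.00527254.
Correction k=2: B_{4}/4! · (f^{(3)}(44) − f^{(3)}(10)) = −1/720 · (-8.26866e-09 − (-6.00000e-05)) = -8.33218e-08.
Partial sum through k=2: 0.00527246.
Correction k=3: B_{6}/6! · (f^{(5)}(44) − f^{(5)}(10)) = 1/30240 · (-1.79382e-10 − (-2.52000e-05)) = 8.33327e-10.

S_3 ≈ 0.00527246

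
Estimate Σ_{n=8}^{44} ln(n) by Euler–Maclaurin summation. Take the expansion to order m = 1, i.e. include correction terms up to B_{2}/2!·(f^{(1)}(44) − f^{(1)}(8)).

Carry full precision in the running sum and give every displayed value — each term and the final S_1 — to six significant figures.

Integral: ∫_8^44 ln(x) dx = 113.869.
Endpoint term: (f(8) + f(44))/2 = (2.07944 + 3.78419)/2 = 2.93182.
Integral + boundary = 116.801.
k=1: B_{2}/(2)! × [f^{(1)}(44) − f^{(1)}(8)] = 1/12 × (0.0227273 − 0.125000) = -0.00852273.

S_1 ≈ 116.792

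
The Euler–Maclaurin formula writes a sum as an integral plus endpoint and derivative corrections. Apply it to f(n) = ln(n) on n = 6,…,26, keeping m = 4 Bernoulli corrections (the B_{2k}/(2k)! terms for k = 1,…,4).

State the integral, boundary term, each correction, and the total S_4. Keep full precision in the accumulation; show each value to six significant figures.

∫_6^26 ln(x) dx evaluates to 53.9600.
Endpoint term: (f(6) + f(26))/2 = (1.79176 + 3.25810)/2 = 2.52493.
Running total after boundary: 56.4849.
k=1: B_{2}/(2)! × [f^{(1)}(26) − f^{(1)}(6)] = 1/12 × (0.0384615 − 0.166667) = -0.0106838.
Partial sum through k=1: 56.4742.
k=2: B_{4}/(4)! × [f^{(3)}(26) − f^{(3)}(6)] = −1/720 × (0.000113792 − 0.00925926) = 1.27020e-05.
Partial sum through k=2: 56.4742.
k=3: B_{6}/(6)! × [f^{(5)}(26) − f^{(5)}(6)] = 1/30240 × (2.01997e-06 − 0.00308642) = -1.01997e-07.
Partial sum through k=3: 56.4742.
k=4: B_{8}/(8)! × [f^{(7)}(26) − f^{(7)}(6)] = −1/1209600 × (8.96436e-08 − 0.00257202) = 2.12626e-09.

S_4 ≈ 56.4742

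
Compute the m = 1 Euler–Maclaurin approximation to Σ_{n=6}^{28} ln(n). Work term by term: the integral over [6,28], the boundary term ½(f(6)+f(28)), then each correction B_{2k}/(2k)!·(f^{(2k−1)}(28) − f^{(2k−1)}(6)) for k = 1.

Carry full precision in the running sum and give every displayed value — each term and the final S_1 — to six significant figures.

Integral: ∫_6^28 ln(x) dx = 60.5512.
Boundary: ½(f(6) + f(28)) = ½(1.79176 + 3.33220) = 2.56198.
So far: 63.1132.
Order-1 term: 1/12 · (0.0357143 − 0.166667) = -0.0109127.

S_1 ≈ 63.1022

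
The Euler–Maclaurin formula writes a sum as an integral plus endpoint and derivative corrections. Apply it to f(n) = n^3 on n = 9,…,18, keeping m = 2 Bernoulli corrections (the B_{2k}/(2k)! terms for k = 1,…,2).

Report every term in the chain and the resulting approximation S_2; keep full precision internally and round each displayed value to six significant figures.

The integral term ∫_9^18 x^3 dx = 24603.8.
½[f(9) + f(18)] = ½[729.000 + 5832.00] = 3280.50.
Running total after boundary: 27884.2.
Correction k=1: B_{2}/2! · (f^{(1)}(18) − f^{(1)}(9)) = 1/12 · (972.000 − 243.000) = 60.7500.
Partial sum through k=1: 27945.0.
Correction k=2: B_{4}/4! · (f^{(3)}(18) − f^{(3)}(9)) = −1/720 · (6.00000 − 6.00000) = 0.00000.

S_2 ≈ 27945.0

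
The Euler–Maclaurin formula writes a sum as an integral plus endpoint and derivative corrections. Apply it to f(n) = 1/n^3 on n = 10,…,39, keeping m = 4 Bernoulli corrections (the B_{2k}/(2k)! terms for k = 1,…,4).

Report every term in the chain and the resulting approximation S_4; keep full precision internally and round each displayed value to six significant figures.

S_4 ≈ 0.00520451

The integral term ∫_10^39 1/x^3 dx = 0.00467127.
Endpoint term: (f(10) + f(39))/2 = (0.00100000 + 1.68580e-05)/2 = 0.000508429.
So far: 0.00517970.
Correction k=1: B_{2}/2! · (f^{(1)}(39) − f^{(1)}(10)) = 1/12 · (-1.29677e-06 − (-0.000300000)) = 2.48919e-05.
Partial sum through k=1: 0.00520459.
Correction k=2: B_{4}/4! · (f^{(3)}(39) − f^{(3)}(10)) = −1/720 · (-1.70515e-08 − (-6.00000e-05)) = -8.33097e-08.
Partial sum through k=2: 0.00520451.
Correction k=3: B_{6}/6! · (f^{(5)}(39) − f^{(5)}(10)) = 1/30240 · (-4.70851e-10 − (-2.52000e-05)) = 8.33318e-10.
Partial sum through k=3: 0.00520451.
Correction k=4: B_{8}/8! · (f^{(7)}(39) − f^{(7)}(10)) = −1/1209600 · (-2.22888e-11 − (-1.81440e-05)) = -1.50000e-11.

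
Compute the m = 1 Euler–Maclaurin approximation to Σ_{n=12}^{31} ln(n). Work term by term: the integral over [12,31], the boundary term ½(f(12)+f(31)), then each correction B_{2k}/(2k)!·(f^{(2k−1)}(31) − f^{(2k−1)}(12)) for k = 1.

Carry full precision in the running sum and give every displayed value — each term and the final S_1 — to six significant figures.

S_1 ≈ 60.5899

∫_12^31 ln(x) dx evaluates to 57.6347.
½[f(12) + f(31)] = ½[2.48491 + 3.43399] = 2.95945.
Integral + boundary = 60.5942.
k=1: B_{2}/(2)! × [f^{(1)}(31) − f^{(1)}(12)] = 1/12 × (0.0322581 − 0.0833333) = -0.00425627.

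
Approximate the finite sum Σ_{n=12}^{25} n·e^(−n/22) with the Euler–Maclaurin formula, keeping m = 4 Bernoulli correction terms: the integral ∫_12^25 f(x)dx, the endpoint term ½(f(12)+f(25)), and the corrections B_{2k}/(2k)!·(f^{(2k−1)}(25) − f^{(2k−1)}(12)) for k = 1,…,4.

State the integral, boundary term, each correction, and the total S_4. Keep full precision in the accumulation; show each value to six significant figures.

S_4 ≈ 109.091

∫_12^25 x·e^(−x/22) dx evaluates to 101.627.
Boundary: ½(f(12) + f(25)) = ½(6.95494 + 8.02460) = 7.48977.
So far: 109.117.
k=1: B_{2}/(2)! × [f^{(1)}(25) − f^{(1)}(12)] = 1/12 × (-0.0437706 − 0.263445) = -0.0256013.
Running total after k=1: 109.091.
k=2: B_{4}/(4)! × [f^{(3)}(25) − f^{(3)}(12)] = −1/720 × (0.00123595 − 0.00293926) = 2.36571e-06.
Running total after k=2: 109.091.
k=3: B_{6}/(6)! × [f^{(5)}(25) − f^{(5)}(12)] = 1/30240 × (5.29406e-06 − 1.10211e-05) = -1.89386e-10.
Running total after k=3: 109.091.
k=4: B_{8}/(8)! × [f^{(7)}(25) − f^{(7)}(12)] = −1/1209600 × (1.66002e-08 − 3.29945e-08) = 1.35535e-14.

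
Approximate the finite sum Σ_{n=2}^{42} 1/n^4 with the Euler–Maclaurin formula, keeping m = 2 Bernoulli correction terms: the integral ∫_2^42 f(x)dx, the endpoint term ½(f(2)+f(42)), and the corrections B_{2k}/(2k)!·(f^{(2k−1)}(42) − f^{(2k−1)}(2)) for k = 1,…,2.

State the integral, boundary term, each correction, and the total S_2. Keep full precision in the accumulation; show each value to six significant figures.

S_2 ≈ 0.0820269

The integral term ∫_2^42 1/x^4 dx = 0.0416622.
½[f(2) + f(42)] = ½[0.0625000 + 3.21368e-07] = 0.0312502.
So far: 0.0729123.
Order-1 term: 1/12 · (-3.06065e-08 − (-0.125000)) = 0.0104167.
After k=1: 0.0833290.
Order-2 term: −1/720 · (-5.20519e-10 − (-0.937500)) = -0.00130208.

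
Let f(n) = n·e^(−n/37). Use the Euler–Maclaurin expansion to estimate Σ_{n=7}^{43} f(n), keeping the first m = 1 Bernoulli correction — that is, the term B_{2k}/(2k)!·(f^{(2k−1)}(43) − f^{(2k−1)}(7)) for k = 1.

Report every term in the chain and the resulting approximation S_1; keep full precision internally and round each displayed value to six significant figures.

The integral term ∫_7^43 x·e^(−x/37) dx = 421.467.
Endpoint term: (f(7) + f(43))/2 = (5.79341 + 13.4508)/2 = 9.62210.
Running total after boundary: 431.089.
k=1: B_{2}/(2)! × [f^{(1)}(43) − f^{(1)}(7)] = 1/12 × (-0.0507258 − 0.671051) = -0.0601481.

S_1 ≈ 431.028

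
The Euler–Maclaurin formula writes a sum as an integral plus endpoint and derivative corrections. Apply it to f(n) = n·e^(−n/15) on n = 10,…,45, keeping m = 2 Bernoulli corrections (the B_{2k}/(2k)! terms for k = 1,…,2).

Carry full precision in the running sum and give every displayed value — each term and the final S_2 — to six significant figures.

S_2 ≈ 151.388

The integral term ∫_10^45 x·e^(−x/15) dx = 147.723.
Endpoint term: (f(10) + f(45))/2 = (5.13417 + 2.24042)/2 = 3.68729.
Integral + boundary = 151.410.
Correction k=1: B_{2}/2! · (f^{(1)}(45) − f^{(1)}(10)) = 1/12 · (-0.0995741 − 0.171139) = -0.0225594.
Partial sum through k=1: 151.388.
Correction k=2: B_{4}/4! · (f^{(3)}(45) − f^{(3)}(10)) = −1/720 · (0.00000 − 0.00532433) = 7.39490e-06.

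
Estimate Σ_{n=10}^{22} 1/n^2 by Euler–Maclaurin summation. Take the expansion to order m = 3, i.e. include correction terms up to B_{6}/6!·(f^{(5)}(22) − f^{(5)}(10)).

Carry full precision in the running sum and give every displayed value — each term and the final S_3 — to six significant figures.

The integral term ∫_10^22 1/x^2 dx = 0.0545455.
Boundary: ½(f(10) + f(22)) = ½(0.0100000 + 0.00206612) = 0.00603306.
Running total after boundary: 0.0605785.
Correction k=1: B_{2}/2! · (f^{(1)}(22) − f^{(1)}(10)) = 1/12 · (-0.000187829 − (-0.00200000)) = 0.000151014.
Partial sum through k=1: 0.0607295.
Correction k=2: B_{4}/4! · (f^{(3)}(22) − f^{(3)}(10)) = −1/720 · (-4.65691e-06 − (-0.000240000)) = -3.26865e-07.
Partial sum through k=2: 0.0607292.
Correction k=3: B_{6}/6! · (f^{(5)}(22) − f^{(5)}(10)) = 1/30240 · (-2.88651e-07 − (-7.20000e-05)) = 2.37141e-09.

S_3 ≈ 0.0607292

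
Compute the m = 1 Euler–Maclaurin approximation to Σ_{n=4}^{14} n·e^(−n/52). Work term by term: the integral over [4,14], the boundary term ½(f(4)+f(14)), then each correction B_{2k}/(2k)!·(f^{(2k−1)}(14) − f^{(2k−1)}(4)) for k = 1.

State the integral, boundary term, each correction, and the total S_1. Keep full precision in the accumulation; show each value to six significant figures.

The integral term ∫_4^14 x·e^(−x/52) dx = 74.4641.
Endpoint term: (f(4) + f(14))/2 = (3.70384 + 10.6955)/2 = 7.19969.
So far: 81.6638.
k=1: B_{2}/(2)! × [f^{(1)}(14) − f^{(1)}(4)] = 1/12 × (0.558284 − 0.854733) = -0.0247041.

S_1 ≈ 81.6391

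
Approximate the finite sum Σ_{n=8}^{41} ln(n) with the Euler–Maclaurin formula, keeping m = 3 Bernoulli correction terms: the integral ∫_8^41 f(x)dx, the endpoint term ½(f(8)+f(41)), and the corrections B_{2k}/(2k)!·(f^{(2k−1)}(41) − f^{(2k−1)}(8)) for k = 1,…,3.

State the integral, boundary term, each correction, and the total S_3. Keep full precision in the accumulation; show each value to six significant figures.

∫_8^41 ln(x) dx evaluates to 102.621.
Boundary: ½(f(8) + f(41)) = ½(2.07944 + 3.71357) = 2.89651.
Running total after boundary: 105.517.
k=1: B_{2}/(2)! × [f^{(1)}(41) − f^{(1)}(8)] = 1/12 × (0.0243902 − 0.125000) = -0.00838415.
After k=1: 105.509.
k=2: B_{4}/(4)! × [f^{(3)}(41) − f^{(3)}(8)] = −1/720 × (2.90187e-05 − 0.00390625) = 5.38504e-06.
After k=2: 105.509.
k=3: B_{6}/(6)! × [f^{(5)}(41) − f^{(5)}(8)] = 1/30240 × (2.07153e-07 − 0.000732422) = -2.42134e-08.

S_3 ≈ 105.509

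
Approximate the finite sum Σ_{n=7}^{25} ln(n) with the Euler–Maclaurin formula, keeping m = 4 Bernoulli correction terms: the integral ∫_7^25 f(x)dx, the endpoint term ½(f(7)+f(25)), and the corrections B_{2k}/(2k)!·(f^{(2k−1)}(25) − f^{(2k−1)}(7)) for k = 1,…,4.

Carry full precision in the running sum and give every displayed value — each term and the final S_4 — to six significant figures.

The integral term ∫_7^25 ln(x) dx = 48.8505.
½[f(7) + f(25)] = ½[1.94591 + 3.21888] = 2.58239.
So far: 51.4329.
k=1: B_{2}/(2)! × [f^{(1)}(25) − f^{(1)}(7)] = 1/12 × (0.0400000 − 0.142857) = -0.00857143.
After k=1: 51.4243.
k=2: B_{4}/(4)! × [f^{(3)}(25) − f^{(3)}(7)] = −1/720 × (0.000128000 − 0.00583090) = 7.92070e-06.
After k=2: 51.4244.
k=3: B_{6}/(6)! × [f^{(5)}(25) − f^{(5)}(7)] = 1/30240 × (2.45760e-06 − 0.00142798) = -4.71402e-08.
After k=3: 51.4244.
k=4: B_{8}/(8)! × [f^{(7)}(25) − f^{(7)}(7)] = −1/1209600 × (1.17965e-07 − 0.000874271) = 7.22680e-10.

S_4 ≈ 51.4244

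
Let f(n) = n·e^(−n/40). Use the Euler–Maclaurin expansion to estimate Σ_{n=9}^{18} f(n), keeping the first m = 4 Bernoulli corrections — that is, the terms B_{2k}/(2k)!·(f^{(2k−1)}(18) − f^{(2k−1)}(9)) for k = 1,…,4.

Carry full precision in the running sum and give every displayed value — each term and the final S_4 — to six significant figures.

Integral: ∫_9^18 x·e^(−x/40) dx = 85.7945.
½[f(9) + f(18)] = ½[7.18665 + 11.4773] = 9.33198.
Integral + boundary = 95.1265.
k=1: B_{2}/(2)! × [f^{(1)}(18) − f^{(1)}(9)] = 1/12 × (0.350695 − 0.618850) = -0.0223462.
Running total after k=1: 95.1041.
k=2: B_{4}/(4)! × [f^{(3)}(18) − f^{(3)}(9)] = −1/720 × (0.00101622 − 0.00138493) = 5.12093e-07.
Running total after k=2: 95.1041.
k=3: B_{6}/(6)! × [f^{(5)}(18) − f^{(5)}(9)] = 1/30240 × (1.13328e-06 − 1.48942e-06) = -1.17770e-11.
Running total after k=3: 95.1041.
k=4: B_{8}/(8)! × [f^{(7)}(18) − f^{(7)}(9)] = −1/1209600 × (1.01964e-09 − 1.32079e-09) = 2.48961e-16.

S_4 ≈ 95.1041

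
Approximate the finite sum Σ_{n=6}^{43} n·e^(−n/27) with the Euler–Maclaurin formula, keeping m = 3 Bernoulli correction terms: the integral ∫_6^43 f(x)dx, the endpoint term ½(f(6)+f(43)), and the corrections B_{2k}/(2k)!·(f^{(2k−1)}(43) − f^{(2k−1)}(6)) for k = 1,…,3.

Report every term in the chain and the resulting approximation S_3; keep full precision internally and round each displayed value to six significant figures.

S_3 ≈ 335.749

Integral: ∫_6^43 x·e^(−x/27) dx = 329.036.
Endpoint term: (f(6) + f(43))/2 = (4.80442 + 8.74610)/2 = 6.77526.
Running total after boundary: 335.811.
Correction k=1: B_{2}/2! · (f^{(1)}(43) − f^{(1)}(6)) = 1/12 · (-0.120532 − 0.622796) = -0.0619440.
Partial sum through k=1: 335.749.
Correction k=2: B_{4}/4! · (f^{(3)}(43) − f^{(3)}(6)) = −1/720 · (0.000392679 − 0.00305113) = 3.69229e-06.
Partial sum through k=2: 335.749.
Correction k=3: B_{6}/6! · (f^{(5)}(43) − f^{(5)}(6)) = 1/30240 · (1.30411e-06 − 7.19881e-06) = -1.94931e-10.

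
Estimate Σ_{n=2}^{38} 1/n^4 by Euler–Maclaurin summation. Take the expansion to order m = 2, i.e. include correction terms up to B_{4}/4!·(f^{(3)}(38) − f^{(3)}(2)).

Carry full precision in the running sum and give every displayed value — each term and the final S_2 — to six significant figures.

Integral: ∫_2^38 1/x^4 dx = 0.0416606.
Boundary: ½(f(2) + f(38)) = ½(0.0625000 + 4.79585e-07) = 0.0312502.
Running total after boundary: 0.0729108.
Correction k=1: B_{2}/2! · (f^{(1)}(38) − f^{(1)}(2)) = 1/12 · (-5.04826e-08 − (-0.125000)) = 0.0104167.
Running total after k=1: 0.0833275.
Correction k=2: B_{4}/4! · (f^{(3)}(38) − f^{(3)}(2)) = −1/720 · (-1.04881e-09 − (-0.937500)) = -0.00130208.

S_2 ≈ 0.0820254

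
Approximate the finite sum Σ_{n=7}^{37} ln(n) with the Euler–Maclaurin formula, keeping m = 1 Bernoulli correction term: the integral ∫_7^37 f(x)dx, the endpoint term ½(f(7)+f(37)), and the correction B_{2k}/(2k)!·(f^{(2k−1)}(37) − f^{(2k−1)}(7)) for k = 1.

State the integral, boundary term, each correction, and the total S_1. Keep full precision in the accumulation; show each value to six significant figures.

S_1 ≈ 92.7514

The integral term ∫_7^37 ln(x) dx = 89.9826.
Endpoint term: (f(7) + f(37))/2 = (1.94591 + 3.61092)/2 = 2.77841.
Integral + boundary = 92.7610.
Order-1 term: 1/12 · (0.0270270 − 0.142857) = -0.00965251.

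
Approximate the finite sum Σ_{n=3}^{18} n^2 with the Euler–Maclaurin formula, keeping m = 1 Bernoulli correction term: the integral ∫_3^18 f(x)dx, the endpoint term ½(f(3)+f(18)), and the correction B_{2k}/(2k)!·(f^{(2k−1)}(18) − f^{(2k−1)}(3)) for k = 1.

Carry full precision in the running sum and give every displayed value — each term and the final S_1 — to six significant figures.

The integral term ∫_3^18 x^2 dx = 1935.00.
½[f(3) + f(18)] = ½[9.00000 + 324.000] = 166.500.
Integral + boundary = 2101.50.
Order-1 term: 1/12 · (36.0000 − 6.00000) = 2.50000.

S_1 ≈ 2104.00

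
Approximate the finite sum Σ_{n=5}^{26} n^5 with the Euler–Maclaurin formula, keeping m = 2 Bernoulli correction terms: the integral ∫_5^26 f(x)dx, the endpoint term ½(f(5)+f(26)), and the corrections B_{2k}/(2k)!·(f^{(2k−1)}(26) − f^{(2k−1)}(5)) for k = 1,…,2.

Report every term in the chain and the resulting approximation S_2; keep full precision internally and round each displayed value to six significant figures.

Integral: ∫_5^26 x^5 dx = 5.14834e+07.
Boundary: ½(f(5) + f(26)) = ½(3125.00 + 1.18814e+07) = 5.94225e+06.
Running total after boundary: 5.74256e+07.
k=1: B_{2}/(2)! × [f^{(1)}(26) − f^{(1)}(5)] = 1/12 × (2.28488e+06 − 3125.00) = 190146.
Running total after k=1: 5.76158e+07.
k=2: B_{4}/(4)! × [f^{(3)}(26) − f^{(3)}(5)] = −1/720 × (40560.0 − 1500.00) = -54.2500.

S_2 ≈ 5.76157e+07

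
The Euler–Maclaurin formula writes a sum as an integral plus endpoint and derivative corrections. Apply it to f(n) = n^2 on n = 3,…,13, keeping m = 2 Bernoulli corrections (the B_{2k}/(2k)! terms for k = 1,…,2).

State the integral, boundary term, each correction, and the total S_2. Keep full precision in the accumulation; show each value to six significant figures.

Integral: ∫_3^13 x^2 dx = 723.333.
Boundary: ½(f(3) + f(13)) = ½(9.00000 + 169.000) = 89.0000.
Integral + boundary = 812.333.
Correction k=1: B_{2}/2! · (f^{(1)}(13) − f^{(1)}(3)) = 1/12 · (26.0000 − 6.00000) = 1.66667.
Partial sum through k=1: 814.000.
Correction k=2: B_{4}/4! · (f^{(3)}(13) − f^{(3)}(3)) = −1/720 · (0.00000 − 0.00000) = 0.00000.

S_2 ≈ 814.000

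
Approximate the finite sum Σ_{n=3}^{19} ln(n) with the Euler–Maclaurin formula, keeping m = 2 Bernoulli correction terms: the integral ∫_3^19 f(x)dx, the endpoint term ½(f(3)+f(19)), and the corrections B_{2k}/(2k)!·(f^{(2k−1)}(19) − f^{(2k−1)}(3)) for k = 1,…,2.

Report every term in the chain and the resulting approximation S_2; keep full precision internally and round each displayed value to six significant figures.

The integral term ∫_3^19 ln(x) dx = 36.6485.
Boundary: ½(f(3) + f(19)) = ½(1.09861 + 2.94444) = 2.02153.
Running total after boundary: 38.6700.
k=1: B_{2}/(2)! × [f^{(1)}(19) − f^{(1)}(3)] = 1/12 × (0.0526316 − 0.333333) = -0.0233918.
After k=1: 38.6466.
k=2: B_{4}/(4)! × [f^{(3)}(19) − f^{(3)}(3)] = −1/720 × (0.000291588 − 0.0740741) = 0.000102476.

S_2 ≈ 38.6467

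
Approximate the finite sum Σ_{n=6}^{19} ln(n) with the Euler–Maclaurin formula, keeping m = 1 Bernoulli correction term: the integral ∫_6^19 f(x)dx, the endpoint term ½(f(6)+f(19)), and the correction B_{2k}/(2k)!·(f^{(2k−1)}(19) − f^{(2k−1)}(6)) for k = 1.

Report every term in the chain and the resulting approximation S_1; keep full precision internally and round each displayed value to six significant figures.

∫_6^19 ln(x) dx evaluates to 32.1938.
Endpoint term: (f(6) + f(19))/2 = (1.79176 + 2.94444)/2 = 2.36810.
Running total after boundary: 34.5619.
Order-1 term: 1/12 · (0.0526316 − 0.166667) = -0.00950292.

S_1 ≈ 34.5524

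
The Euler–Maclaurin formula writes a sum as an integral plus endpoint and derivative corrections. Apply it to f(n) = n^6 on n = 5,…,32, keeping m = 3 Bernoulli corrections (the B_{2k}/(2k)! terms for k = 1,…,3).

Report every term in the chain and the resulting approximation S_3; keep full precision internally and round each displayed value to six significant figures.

Integral: ∫_5^32 x^6 dx = 4.90852e+09.
Boundary: ½(f(5) + f(32)) = ½(15625.0 + 1.07374e+09) = 5.36879e+08.
So far: 5.44540e+09.
Order-1 term: 1/12 · (2.01327e+08 − 18750.0) = 1.67757e+07.
Partial sum through k=1: 5.46218e+09.
Order-2 term: −1/720 · (3.93216e+06 − 15000.0) = -5440.50.
Partial sum through k=2: 5.46217e+09.
Order-3 term: 1/30240 · (23040.0 − 3600.00) = 0.642857.

S_3 ≈ 5.46217e+09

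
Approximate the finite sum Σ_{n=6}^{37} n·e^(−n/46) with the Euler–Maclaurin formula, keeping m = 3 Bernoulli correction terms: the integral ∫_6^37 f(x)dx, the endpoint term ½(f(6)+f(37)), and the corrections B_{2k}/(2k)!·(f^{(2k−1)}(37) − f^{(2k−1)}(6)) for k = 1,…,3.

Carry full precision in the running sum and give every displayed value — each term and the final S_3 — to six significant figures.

S_3 ≈ 402.249

Integral: ∫_6^37 x·e^(−x/46) dx = 391.396.
½[f(6) + f(37)] = ½[5.26628 + 16.5530] = 10.9097.
Integral + boundary = 402.306.
Correction k=1: B_{2}/2! · (f^{(1)}(37) − f^{(1)}(6)) = 1/12 · (0.0875308 − 0.763229) = -0.0563082.
After k=1: 402.249.
Correction k=2: B_{4}/4! · (f^{(3)}(37) − f^{(3)}(6)) = −1/720 · (0.000464220 − 0.00119029) = 1.00843e-06.
After k=2: 402.249.
Correction k=3: B_{6}/6! · (f^{(5)}(37) − f^{(5)}(6)) = 1/30240 · (4.19222e-07 − 9.54579e-07) = -1.77036e-11.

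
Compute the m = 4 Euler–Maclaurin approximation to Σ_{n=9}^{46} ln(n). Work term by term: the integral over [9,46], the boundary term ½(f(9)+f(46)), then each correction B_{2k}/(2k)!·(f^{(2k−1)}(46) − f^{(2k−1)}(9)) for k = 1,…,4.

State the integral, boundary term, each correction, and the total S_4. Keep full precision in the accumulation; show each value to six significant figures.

S_4 ≈ 122.348

The integral term ∫_9^46 ln(x) dx = 119.342.
Boundary: ½(f(9) + f(46)) = ½(2.19722 + 3.82864) = 3.01293.
Running total after boundary: 122.355.
Correction k=1: B_{2}/2! · (f^{(1)}(46) − f^{(1)}(9)) = 1/12 · (0.0217391 − 0.111111) = -0.00744767.
Partial sum through k=1: 122.348.
Correction k=2: B_{4}/4! · (f^{(3)}(46) − f^{(3)}(9)) = −1/720 · (2.05474e-05 − 0.00274348) = 3.78186e-06.
Partial sum through k=2: 122.348.
Correction k=3: B_{6}/6! · (f^{(5)}(46) − f^{(5)}(9)) = 1/30240 · (1.16526e-07 − 0.000406442) = -1.34367e-08.
Partial sum through k=3: 122.348.
Correction k=4: B_{8}/8! · (f^{(7)}(46) − f^{(7)}(9)) = −1/1209600 · (1.65207e-09 − 0.000150534) = 1.24448e-10.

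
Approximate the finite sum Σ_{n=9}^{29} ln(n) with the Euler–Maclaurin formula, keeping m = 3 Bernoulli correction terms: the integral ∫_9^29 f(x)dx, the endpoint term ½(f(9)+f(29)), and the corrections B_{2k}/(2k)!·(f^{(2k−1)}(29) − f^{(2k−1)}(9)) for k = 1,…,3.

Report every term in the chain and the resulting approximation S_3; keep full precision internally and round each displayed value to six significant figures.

∫_9^29 ln(x) dx evaluates to 57.8766.
Endpoint term: (f(9) + f(29))/2 = (2.19722 + 3.36730)/2 = 2.78226.
So far: 60.6588.
Correction k=1: B_{2}/2! · (f^{(1)}(29) − f^{(1)}(9)) = 1/12 · (0.0344828 − 0.111111) = -0.00638570.
Running total after k=1: 60.6524.
Correction k=2: B_{4}/4! · (f^{(3)}(29) − f^{(3)}(9)) = −1/720 · (8.20042e-05 − 0.00274348) = 3.69650e-06.
Running total after k=2: 60.6524.
Correction k=3: B_{6}/6! · (f^{(5)}(29) − f^{(5)}(9)) = 1/30240 · (1.17010e-06 − 0.000406442) = -1.34019e-08.

S_3 ≈ 60.6524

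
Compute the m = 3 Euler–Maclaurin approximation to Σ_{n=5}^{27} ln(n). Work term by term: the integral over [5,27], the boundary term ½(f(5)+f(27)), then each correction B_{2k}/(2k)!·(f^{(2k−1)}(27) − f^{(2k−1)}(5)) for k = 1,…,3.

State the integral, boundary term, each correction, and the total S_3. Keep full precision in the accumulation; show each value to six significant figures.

S_3 ≈ 61.3795

Integral: ∫_5^27 ln(x) dx = 58.9404.
½[f(5) + f(27)] = ½[1.60944 + 3.29584] = 2.45264.
Integral + boundary = 61.3930.
k=1: B_{2}/(2)! × [f^{(1)}(27) − f^{(1)}(5)] = 1/12 × (0.0370370 − 0.200000) = -0.0135802.
Partial sum through k=1: 61.3795.
k=2: B_{4}/(4)! × [f^{(3)}(27) − f^{(3)}(5)] = −1/720 × (0.000101611 − 0.0160000) = 2.20811e-05.
Partial sum through k=2: 61.3795.
k=3: B_{6}/(6)! × [f^{(5)}(27) − f^{(5)}(5)] = 1/30240 × (1.67260e-06 − 0.00768000) = -2.53913e-07.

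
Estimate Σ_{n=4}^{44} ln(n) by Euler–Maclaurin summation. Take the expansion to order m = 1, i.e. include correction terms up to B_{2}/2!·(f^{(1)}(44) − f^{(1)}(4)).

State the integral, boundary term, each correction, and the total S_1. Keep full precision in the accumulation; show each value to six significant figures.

Integral: ∫_4^44 ln(x) dx = 120.959.
Endpoint term: (f(4) + f(44))/2 = (1.38629 + 3.78419)/2 = 2.58524.
Running total after boundary: 123.544.
k=1: B_{2}/(2)! × [f^{(1)}(44) − f^{(1)}(4)] = 1/12 × (0.0227273 − 0.250000) = -0.0189394.

S_1 ≈ 123.525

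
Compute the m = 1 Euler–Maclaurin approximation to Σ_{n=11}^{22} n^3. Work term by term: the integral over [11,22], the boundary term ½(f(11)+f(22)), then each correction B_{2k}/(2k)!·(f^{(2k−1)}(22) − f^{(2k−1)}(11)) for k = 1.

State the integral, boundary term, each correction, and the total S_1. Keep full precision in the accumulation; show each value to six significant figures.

Integral: ∫_11^22 x^3 dx = 54903.8.
Endpoint term: (f(11) + f(22))/2 = (1331.00 + 10648.0)/2 = 5989.50.
Integral + boundary = 60893.2.
k=1: B_{2}/(2)! × [f^{(1)}(22) − f^{(1)}(11)] = 1/12 × (1452.00 − 363.000) = 90.7500.

S_1 ≈ 60984.0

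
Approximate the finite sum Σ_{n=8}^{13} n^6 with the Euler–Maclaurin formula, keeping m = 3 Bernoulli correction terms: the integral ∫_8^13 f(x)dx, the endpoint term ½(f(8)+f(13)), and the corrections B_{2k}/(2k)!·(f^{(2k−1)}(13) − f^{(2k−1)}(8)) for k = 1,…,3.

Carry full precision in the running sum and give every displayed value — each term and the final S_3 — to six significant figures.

S_3 ≈ 1.13779e+07

∫_8^13 x^6 dx evaluates to 8.66448e+06.
½[f(8) + f(13)] = ½[262144 + 4.82681e+06] = 2.54448e+06.
Running total after boundary: 1.12090e+07.
k=1: B_{2}/(2)! × [f^{(1)}(13) − f^{(1)}(8)] = 1/12 × (2.22776e+06 − 196608) = 169262.
Partial sum through k=1: 1.13782e+07.
k=2: B_{4}/(4)! × [f^{(3)}(13) − f^{(3)}(8)] = −1/720 × (263640 − 61440.0) = -280.833.
Partial sum through k=2: 1.13779e+07.
k=3: B_{6}/(6)! × [f^{(5)}(13) − f^{(5)}(8)] = 1/30240 × (9360.00 − 5760.00) = 0.119048.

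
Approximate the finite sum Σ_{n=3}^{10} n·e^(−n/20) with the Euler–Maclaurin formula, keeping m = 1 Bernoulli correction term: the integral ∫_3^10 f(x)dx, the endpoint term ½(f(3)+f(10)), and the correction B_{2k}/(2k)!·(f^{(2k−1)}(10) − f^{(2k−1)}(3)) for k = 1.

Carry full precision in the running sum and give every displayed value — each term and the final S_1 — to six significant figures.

∫_3^10 x·e^(−x/20) dx evaluates to 32.0073.
Endpoint term: (f(3) + f(10))/2 = (2.58212 + 6.06531)/2 = 4.32372.
So far: 36.3310.
k=1: B_{2}/(2)! × [f^{(1)}(10) − f^{(1)}(3)] = 1/12 × (0.303265 − 0.731602) = -0.0356947.

S_1 ≈ 36.2953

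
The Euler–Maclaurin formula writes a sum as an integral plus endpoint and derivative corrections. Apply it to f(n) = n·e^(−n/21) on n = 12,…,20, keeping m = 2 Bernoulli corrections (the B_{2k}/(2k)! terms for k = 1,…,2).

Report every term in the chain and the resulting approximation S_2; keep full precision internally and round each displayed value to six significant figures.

The integral term ∫_12^20 x·e^(−x/21) dx = 59.1575.
½[f(12) + f(20)] = ½[6.77662 + 7.71643] = 7.24652.
Running total after boundary: 66.4040.
k=1: B_{2}/(2)! × [f^{(1)}(20) − f^{(1)}(12)] = 1/12 × (0.0183724 − 0.242022) = -0.0186375.
Partial sum through k=1: 66.3854.
k=2: B_{4}/(4)! × [f^{(3)}(20) − f^{(3)}(12)] = −1/720 × (0.00179142 − 0.00310988) = 1.83120e-06.

S_2 ≈ 66.3854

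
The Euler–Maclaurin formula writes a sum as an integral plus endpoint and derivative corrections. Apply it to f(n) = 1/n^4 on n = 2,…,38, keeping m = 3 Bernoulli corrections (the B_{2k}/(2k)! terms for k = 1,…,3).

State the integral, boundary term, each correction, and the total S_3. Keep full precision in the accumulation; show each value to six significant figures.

S_3 ≈ 0.0824594

∫_2^38 1/x^4 dx evaluates to 0.0416606.
Endpoint term: (f(2) + f(38))/2 = (0.0625000 + 4.79585e-07)/2 = 0.0312502.
Running total after boundary: 0.0729108.
k=1: B_{2}/(2)! × [f^{(1)}(38) − f^{(1)}(2)] = 1/12 × (-5.04826e-08 − (-0.125000)) = 0.0104167.
After k=1: 0.0833275.
k=2: B_{4}/(4)! × [f^{(3)}(38) − f^{(3)}(2)] = −1/720 × (-1.04881e-09 − (-0.937500)) = -0.00130208.
After k=2: 0.0820254.
k=3: B_{6}/(6)! × [f^{(5)}(38) − f^{(5)}(2)] = 1/30240 × (-4.06740e-11 − (-13.1250)) = 0.000434028.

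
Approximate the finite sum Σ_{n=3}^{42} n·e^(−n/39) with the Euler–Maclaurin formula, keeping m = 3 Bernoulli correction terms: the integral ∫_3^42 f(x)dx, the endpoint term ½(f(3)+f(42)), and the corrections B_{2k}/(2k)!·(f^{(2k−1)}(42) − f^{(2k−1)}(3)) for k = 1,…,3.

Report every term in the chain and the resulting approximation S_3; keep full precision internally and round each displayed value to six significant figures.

∫_3^42 x·e^(−x/39) dx evaluates to 440.636.
Boundary: ½(f(3) + f(42)) = ½(2.77788 + 14.3070) = 8.54242.
Integral + boundary = 449.178.
Order-1 term: 1/12 · (-0.0262032 − 0.854733) = -0.0734114.
Partial sum through k=1: 449.105.
Order-2 term: −1/720 · (0.000430691 − 0.00177952) = 1.87338e-06.
Partial sum through k=2: 449.105.
Order-3 term: 1/30240 · (5.77652e-07 − 1.97047e-06) = -4.60589e-11.

S_3 ≈ 449.105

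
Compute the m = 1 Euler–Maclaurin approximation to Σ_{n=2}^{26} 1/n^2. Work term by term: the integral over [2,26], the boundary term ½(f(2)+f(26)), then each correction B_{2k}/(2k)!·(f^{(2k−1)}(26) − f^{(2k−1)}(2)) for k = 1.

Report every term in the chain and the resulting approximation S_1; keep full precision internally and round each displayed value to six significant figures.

S_1 ≈ 0.608102

Integral: ∫_2^26 1/x^2 dx = 0.461538.
½[f(2) + f(26)] = ½[0.250000 + 0.00147929] = 0.125740.
Integral + boundary = 0.587278.
k=1: B_{2}/(2)! × [f^{(1)}(26) − f^{(1)}(2)] = 1/12 × (-0.000113792 − (-0.250000)) = 0.0208239.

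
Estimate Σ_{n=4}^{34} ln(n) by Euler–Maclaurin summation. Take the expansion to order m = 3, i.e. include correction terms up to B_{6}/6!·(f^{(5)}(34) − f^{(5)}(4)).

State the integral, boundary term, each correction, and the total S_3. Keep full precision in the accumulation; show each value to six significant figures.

The integral term ∫_4^34 ln(x) dx = 84.3511.
½[f(4) + f(34)] = ½[1.38629 + 3.52636] = 2.45633.
Running total after boundary: 86.8074.
k=1: B_{2}/(2)! × [f^{(1)}(34) − f^{(1)}(4)] = 1/12 × (0.0294118 − 0.250000) = -0.0183824.
After k=1: 86.7890.
k=2: B_{4}/(4)! × [f^{(3)}(34) − f^{(3)}(4)] = −1/720 × (5.08854e-05 − 0.0312500) = 4.33321e-05.
After k=2: 86.7891.
k=3: B_{6}/(6)! × [f^{(5)}(34) − f^{(5)}(4)] = 1/30240 × (5.28222e-07 − 0.0234375) = -7.75032e-07.

S_3 ≈ 86.7891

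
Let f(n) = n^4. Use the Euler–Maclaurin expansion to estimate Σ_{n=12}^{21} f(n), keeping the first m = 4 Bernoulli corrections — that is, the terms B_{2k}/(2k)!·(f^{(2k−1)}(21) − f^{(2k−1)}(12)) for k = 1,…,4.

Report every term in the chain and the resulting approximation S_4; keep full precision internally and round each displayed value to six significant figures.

The integral term ∫_12^21 x^4 dx = 767054.
½[f(12) + f(21)] = ½[20736.0 + 194481] = 107608.
Running total after boundary: 874662.
k=1: B_{2}/(2)! × [f^{(1)}(21) − f^{(1)}(12)] = 1/12 × (37044.0 − 6912.00) = 2511.00.
Partial sum through k=1: 877173.
k=2: B_{4}/(4)! × [f^{(3)}(21) − f^{(3)}(12)] = −1/720 × (504.000 − 288.000) = -0.300000.
Partial sum through k=2: 877173.
k=3: B_{6}/(6)! × [f^{(5)}(21) − f^{(5)}(12)] = 1/30240 × (0.00000 − 0.00000) = 0.00000.
Partial sum through k=3: 877173.
k=4: B_{8}/(8)! × [f^{(7)}(21) − f^{(7)}(12)] = −1/1209600 × (0.00000 − 0.00000) = 0.00000.

S_4 ≈ 877173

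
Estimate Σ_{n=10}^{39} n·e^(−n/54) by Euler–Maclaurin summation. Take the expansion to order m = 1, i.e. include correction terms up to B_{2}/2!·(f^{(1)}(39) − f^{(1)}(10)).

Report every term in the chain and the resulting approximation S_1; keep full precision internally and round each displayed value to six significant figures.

S_1 ≈ 446.301

Integral: ∫_10^39 x·e^(−x/54) dx = 432.721.
Endpoint term: (f(10) + f(39))/2 = (8.30950 + 18.9412)/2 = 13.6254.
Running total after boundary: 446.346.
k=1: B_{2}/(2)! × [f^{(1)}(39) − f^{(1)}(10)] = 1/12 × (0.134909 − 0.677071) = -0.0451802.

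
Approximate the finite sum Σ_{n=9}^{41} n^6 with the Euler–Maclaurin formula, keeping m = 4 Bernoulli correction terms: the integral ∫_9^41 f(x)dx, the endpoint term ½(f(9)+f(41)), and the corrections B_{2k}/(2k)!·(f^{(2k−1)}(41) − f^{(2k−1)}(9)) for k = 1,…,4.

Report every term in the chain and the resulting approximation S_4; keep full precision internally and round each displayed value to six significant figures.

S_4 ≈ 3.02546e+10

The integral term ∫_9^41 x^6 dx = 2.78214e+10.
Boundary: ½(f(9) + f(41)) = ½(531441 + 4.75010e+09) = 2.37532e+09.
Running total after boundary: 3.01967e+10.
Order-1 term: 1/12 · (6.95137e+08 − 354294) = 5.78986e+07.
After k=1: 3.02546e+10.
Order-2 term: −1/720 · (8.27052e+06 − 87480.0) = -11365.3.
After k=2: 3.02546e+10.
Order-3 term: 1/30240 · (29520.0 − 6480.00) = 0.761905.
After k=3: 3.02546e+10.
Order-4 term: −1/1209600 · (0.00000 − 0.00000) = 0.00000.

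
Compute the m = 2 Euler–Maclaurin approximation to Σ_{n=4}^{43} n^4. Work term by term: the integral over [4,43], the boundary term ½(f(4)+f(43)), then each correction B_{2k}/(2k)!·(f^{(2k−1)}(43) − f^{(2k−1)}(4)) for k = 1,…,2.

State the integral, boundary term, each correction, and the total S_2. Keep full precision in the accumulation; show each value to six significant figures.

Integral: ∫_4^43 x^4 dx = 2.94015e+07.
Boundary: ½(f(4) + f(43)) = ½(256.000 + 3.41880e+06) = 1.70953e+06.
So far: 3.11110e+07.
Correction k=1: B_{2}/2! · (f^{(1)}(43) − f^{(1)}(4)) = 1/12 · (318028 − 256.000) = 26481.0.
Partial sum through k=1: 3.11375e+07.
Correction k=2: B_{4}/4! · (f^{(3)}(43) − f^{(3)}(4)) = −1/720 · (1032.00 − 96.0000) = -1.30000.

S_2 ≈ 3.11375e+07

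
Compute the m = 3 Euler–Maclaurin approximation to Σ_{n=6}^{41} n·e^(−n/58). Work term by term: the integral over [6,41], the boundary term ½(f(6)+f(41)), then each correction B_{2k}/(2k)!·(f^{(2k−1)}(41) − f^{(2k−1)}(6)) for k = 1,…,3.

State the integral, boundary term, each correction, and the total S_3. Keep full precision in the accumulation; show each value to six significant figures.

S_3 ≈ 528.159

∫_6^41 x·e^(−x/58) dx evaluates to 515.399.
½[f(6) + f(41)] = ½[5.41034 + 20.2201] = 12.8152.
So far: 528.214.
Order-1 term: 1/12 · (0.144551 − 0.808441) = -0.0553242.
Running total after k=1: 528.159.
Order-2 term: −1/720 · (0.000336176 − 0.000776423) = 6.11454e-07.
Running total after k=2: 528.159.
Order-3 term: 1/30240 · (1.87093e-07 − 3.90168e-07) = -6.71543e-12.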